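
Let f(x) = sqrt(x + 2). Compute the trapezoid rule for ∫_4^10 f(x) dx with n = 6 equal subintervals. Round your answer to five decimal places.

17.90988

Δx = (10 − 4)/6 = 1.
f(4) ≈ 2.44949, f(5) ≈ 2.64575, f(6) ≈ 2.82843, f(7) ≈ 3.00000, f(8) ≈ 3.16228, f(9) ≈ 3.31662, f(10) ≈ 3.46410.
T_6 = (Δx/2)·[f(x_0) + 2f(x_1) + ... + 2f(x_{5}) + f(x_6)].
Sum ≈ 17.90988.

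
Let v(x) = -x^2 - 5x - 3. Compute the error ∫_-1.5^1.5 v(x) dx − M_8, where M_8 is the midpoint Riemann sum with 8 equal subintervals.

-0.03515625

Exact integral: ∫_-1.5^1.5 v(x) dx = -11.25.
M_8 = -11.21484375.
Error = -11.25 − (-11.21484375) = -0.03515625.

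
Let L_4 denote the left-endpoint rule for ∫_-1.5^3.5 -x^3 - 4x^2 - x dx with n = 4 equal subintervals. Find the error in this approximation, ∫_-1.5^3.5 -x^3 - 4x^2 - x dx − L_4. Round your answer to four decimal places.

Exact integral: ∫_-1.5^3.5 f(x) dx ≈ -102.916667.
L_4 = -55.
Error ≈ -102.916667 − (-55) ≈ -47.9167.

-47.9167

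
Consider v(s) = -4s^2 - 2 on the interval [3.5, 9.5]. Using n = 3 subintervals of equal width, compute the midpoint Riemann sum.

-1090

Δs = (9.5 − 3.5)/3 = 2.
Midpoints: 4.5, 6.5, 8.5.
v(4.5) = -83, v(6.5) = -171, v(8.5) = -291.
Sum = Δs · [v(4.5) + v(6.5) + v(8.5)].
Sum = -1090.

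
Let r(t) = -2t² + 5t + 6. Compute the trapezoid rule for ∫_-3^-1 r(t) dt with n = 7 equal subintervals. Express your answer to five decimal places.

-25.38776

Δt = (-1 − (-3))/7 = 2/7.
r(-3) = -27, r(-19/7) = -1093/49, r(-17/7) = -879/49, r(-15/7) = -681/49, r(-13/7) = -499/49, r(-11/7) = -333/49, r(-9/7) = -183/49, r(-1) = -1.
T_7 = (Δt/2)·[r(t_0) + 2r(t_1) + ... + 2r(t_{6}) + r(t_7)].
Sum ≈ -25.38776.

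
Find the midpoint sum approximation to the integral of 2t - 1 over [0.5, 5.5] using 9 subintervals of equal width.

Δt = (5.5 − 0.5)/9 = 5/9.
Midpoints: 7/9, 4/3, 17/9, 22/9, 3, 32/9, 37/9, 14/3, 47/9.
f(7/9) = 5/9, f(4/3) = 5/3, f(17/9) = 25/9, f(22/9) = 35/9, f(3) = 5, f(32/9) = 55/9, f(37/9) = 65/9, f(14/3) = 25/3, f(47/9) = 85/9.
Sum = Δt · [f(7/9) + f(4/3) + f(17/9) + ...].
Sum = 25.

25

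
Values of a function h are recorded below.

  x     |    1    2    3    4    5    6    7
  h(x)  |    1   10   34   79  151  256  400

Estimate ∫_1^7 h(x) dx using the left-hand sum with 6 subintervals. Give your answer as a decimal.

Δx = 1.
Sum = 1·[1 + 10 + 34 + 79 + 151 + 256] = 531.

531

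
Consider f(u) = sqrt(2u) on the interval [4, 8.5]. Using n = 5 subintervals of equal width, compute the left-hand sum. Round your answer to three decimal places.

15.232

Δu = (8.5 − 4)/5 = 0.9.
Left endpoints: 4, 4.9, 5.8, 6.7, 7.6.
f(4) ≈ 2.828, f(4.9) ≈ 3.130, f(5.8) ≈ 3.406, f(6.7) ≈ 3.661, f(7.6) ≈ 3.899.
Sum = Δu · [f(4) + f(4.9) + f(5.8) + f(6.7) + f(7.6)].
Sum ≈ 15.232.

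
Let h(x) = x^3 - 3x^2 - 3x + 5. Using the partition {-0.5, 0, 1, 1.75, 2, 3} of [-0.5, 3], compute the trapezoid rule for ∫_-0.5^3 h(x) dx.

-2.0078125

Subinterval widths: 0.5, 1, 0.75, 0.25, 1.
h(-0.5) = 5.625, h(0) = 5, h(1) = 0, h(1.75) = -4.078125, h(2) = -5, h(3) = -4.
On each subinterval the trapezoid contributes (Δx_i/2)·[h(x_{i-1}) + h(x_i)].
Sum = -2.0078125.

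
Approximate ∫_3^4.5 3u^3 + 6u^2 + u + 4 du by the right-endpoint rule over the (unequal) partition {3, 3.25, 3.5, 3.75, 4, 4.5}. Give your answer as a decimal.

434.078125

Subinterval widths: 0.25, 0.25, 0.25, 0.25, 0.5.
Right endpoints: 3.25, 3.5, 3.75, 4, 4.5.
f(3.25) = 173.609375, f(3.5) = 209.625, f(3.75) = 250.328125, f(4) = 296, f(4.5) = 403.375.
Sum = Σ Δu_i · f(u_i).
Sum = 434.078125.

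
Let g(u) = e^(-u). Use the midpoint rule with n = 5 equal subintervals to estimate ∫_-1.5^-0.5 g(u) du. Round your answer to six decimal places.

2.828252

Δu = (-0.5 − (-1.5))/5 = 0.2.
Midpoints: -1.4, -1.2, -1, -0.8, -0.6.
g(-1.4) ≈ 4.055200, g(-1.2) ≈ 3.320117, g(-1) ≈ 2.718282, g(-0.8) ≈ 2.225541, g(-0.6) ≈ 1.822119.
Sum = Δu · [g(-1.4) + g(-1.2) + g(-1) + g(-0.8) + g(-0.6)].
Sum ≈ 2.828252.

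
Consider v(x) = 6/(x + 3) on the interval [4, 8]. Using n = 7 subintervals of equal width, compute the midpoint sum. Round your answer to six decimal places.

Δx = (8 − 4)/7 = 4/7.
Midpoints: 30/7, 34/7, 38/7, 6, 46/7, 50/7, 54/7.
v(30/7) = 14/17, v(34/7) = 42/55, v(38/7) = 42/59, v(6) = 2/3, v(46/7) = 42/67, v(50/7) = 42/71, v(54/7) = 0.56.
Sum = Δx · [v(30/7) + v(34/7) + v(38/7) + ...].
Sum ≈ 2.710921.

2.710921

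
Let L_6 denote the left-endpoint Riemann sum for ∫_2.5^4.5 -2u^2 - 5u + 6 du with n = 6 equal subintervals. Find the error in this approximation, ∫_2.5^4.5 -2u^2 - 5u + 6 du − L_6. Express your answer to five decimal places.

Exact integral: ∫_2.5^4.5 f(u) du ≈ -73.3333333.
L_6 ≈ -67.0740741.
Error ≈ -73.3333333 − (-67.0740741) ≈ -6.25926.

-6.25926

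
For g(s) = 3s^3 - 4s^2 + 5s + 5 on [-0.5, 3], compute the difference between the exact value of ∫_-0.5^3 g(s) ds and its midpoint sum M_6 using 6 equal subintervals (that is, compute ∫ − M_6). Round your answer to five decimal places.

Exact integral: ∫_-0.5^3 g(s) ds ≈ 63.9114583.
M_6 ≈ 63.1919126.
Error ≈ 63.9114583 − 63.1919126 ≈ 0.71955.

0.71955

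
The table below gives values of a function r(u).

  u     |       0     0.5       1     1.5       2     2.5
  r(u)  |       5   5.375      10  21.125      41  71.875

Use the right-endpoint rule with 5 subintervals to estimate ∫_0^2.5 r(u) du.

Δu = 0.5.
Sum = 0.5·[5.375 + 10 + 21.125 + 41 + 71.875] = 74.6875.

74.6875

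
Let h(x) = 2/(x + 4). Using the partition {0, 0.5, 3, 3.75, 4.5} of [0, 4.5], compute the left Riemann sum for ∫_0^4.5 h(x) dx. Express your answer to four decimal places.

Subinterval widths: 0.5, 2.5, 0.75, 0.75.
Left endpoints: 0, 0.5, 3, 3.75.
h(0) = 0.5, h(0.5) = 4/9, h(3) = 2/7, h(3.75) = 8/31.
Sum = Σ Δx_i · h(x_i).
Sum ≈ 1.7689.

1.7689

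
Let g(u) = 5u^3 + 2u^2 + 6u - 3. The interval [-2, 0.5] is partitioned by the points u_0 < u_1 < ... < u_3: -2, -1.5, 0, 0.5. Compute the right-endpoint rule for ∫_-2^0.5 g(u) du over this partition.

Subinterval widths: 0.5, 1.5, 0.5.
Right endpoints: -1.5, 0, 0.5.
g(-1.5) = -24.375, g(0) = -3, g(0.5) = 1.125.
Sum = Σ Δu_i · g(u_i).
Sum = -16.125.

-16.125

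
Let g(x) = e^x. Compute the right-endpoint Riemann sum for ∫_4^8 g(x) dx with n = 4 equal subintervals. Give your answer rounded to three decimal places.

Δx = (8 − 4)/4 = 1.
Right endpoints: 5, 6, 7, 8.
g(5) ≈ 148.413, g(6) ≈ 403.429, g(7) ≈ 1096.633, g(8) ≈ 2980.958.
Sum = Δx · [g(5) + g(6) + g(7) + g(8)].
Sum ≈ 4629.433.

4629.433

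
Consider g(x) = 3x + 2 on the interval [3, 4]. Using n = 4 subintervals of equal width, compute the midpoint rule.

12.5

Δx = (4 − 3)/4 = 0.25.
Midpoints: 3.125, 3.375, 3.625, 3.875.
g(3.125) = 11.375, g(3.375) = 12.125, g(3.625) = 12.875, g(3.875) = 13.625.
Sum = Δx · [g(3.125) + g(3.375) + g(3.625) + g(3.875)].
Sum = 12.5.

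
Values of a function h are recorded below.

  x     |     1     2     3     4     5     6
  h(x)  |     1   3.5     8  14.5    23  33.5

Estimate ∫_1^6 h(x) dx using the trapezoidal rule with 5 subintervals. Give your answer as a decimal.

66.25

Δx = 1.
T_5 = (1/2)·[1 + 2·3.5 + 2·8 + 2·14.5 + 2·23 + 33.5] = 66.25.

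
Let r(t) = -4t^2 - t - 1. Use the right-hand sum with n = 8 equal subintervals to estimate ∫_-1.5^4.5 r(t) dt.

Δt = (4.5 − (-1.5))/8 = 0.75.
Right endpoints: -0.75, 0, 0.75, 1.5, 2.25, 3, 3.75, 4.5.
r(-0.75) = -2.5, r(0) = -1, r(0.75) = -4, r(1.5) = -11.5, r(2.25) = -23.5, r(3) = -40, r(3.75) = -61, r(4.5) = -86.5.
Sum = Δt · [r(-0.75) + r(0) + r(0.75) + ...].
Sum = -172.5.

-172.5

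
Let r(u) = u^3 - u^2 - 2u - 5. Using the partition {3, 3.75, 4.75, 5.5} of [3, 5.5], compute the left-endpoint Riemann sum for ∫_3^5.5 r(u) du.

Subinterval widths: 0.75, 1, 0.75.
Left endpoints: 3, 3.75, 4.75.
r(3) = 7, r(3.75) = 26.171875, r(4.75) = 70.109375.
Sum = Σ Δu_i · r(u_i).
Sum = 84.00390625.

84.00390625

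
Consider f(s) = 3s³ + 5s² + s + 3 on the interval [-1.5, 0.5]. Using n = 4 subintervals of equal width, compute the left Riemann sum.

Δs = (0.5 − (-1.5))/4 = 0.5.
Left endpoints: -1.5, -1, -0.5, 0.
f(-1.5) = 2.625, f(-1) = 4, f(-0.5) = 3.375, f(0) = 3.
Sum = Δs · [f(-1.5) + f(-1) + f(-0.5) + f(0)].
Sum = 6.5.

6.5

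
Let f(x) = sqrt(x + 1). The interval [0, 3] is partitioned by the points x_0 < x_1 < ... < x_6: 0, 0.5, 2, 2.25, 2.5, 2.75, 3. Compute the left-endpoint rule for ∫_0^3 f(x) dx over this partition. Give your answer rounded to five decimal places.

Subinterval widths: 0.5, 1.5, 0.25, 0.25, 0.25, 0.25.
Left endpoints: 0, 0.5, 2, 2.25, 2.5, 2.75.
f(0) ≈ 1.00000, f(0.5) ≈ 1.22474, f(2) ≈ 1.73205, f(2.25) ≈ 1.80278, f(2.5) ≈ 1.87083, f(2.75) ≈ 1.93649.
Sum = Σ Δx_i · f(x_i).
Sum ≈ 4.17265.

4.17265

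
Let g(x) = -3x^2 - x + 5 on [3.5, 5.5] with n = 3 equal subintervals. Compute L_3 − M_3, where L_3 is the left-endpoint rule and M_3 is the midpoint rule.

18

L_3 ≈ -104.27778.
M_3 ≈ -122.27778.
L_3 − M_3 = 18.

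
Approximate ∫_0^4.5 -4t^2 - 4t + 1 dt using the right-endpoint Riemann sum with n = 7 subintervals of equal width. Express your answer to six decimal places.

Δt = (4.5 − 0)/7 = 9/14.
Right endpoints: 9/14, 9/7, 27/14, 18/7, 45/14, 27/7, 4.5.
f(9/14) = -158/49, f(9/7) = -527/49, f(27/14) = -1058/49, f(18/7) = -1751/49, f(45/14) = -2606/49, f(27/7) = -3623/49, f(4.5) = -98.
Sum = Δt · [f(9/14) + f(9/7) + f(27/14) + ...].
Sum ≈ -190.561224.

-190.561224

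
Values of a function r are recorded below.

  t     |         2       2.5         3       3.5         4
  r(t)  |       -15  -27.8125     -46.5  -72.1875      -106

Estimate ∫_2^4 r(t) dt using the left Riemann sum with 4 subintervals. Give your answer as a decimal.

Δt = 0.5.
Sum = 0.5·[(-15) + (-27.8125) + (-46.5) + (-72.1875)] = -80.75.

-80.75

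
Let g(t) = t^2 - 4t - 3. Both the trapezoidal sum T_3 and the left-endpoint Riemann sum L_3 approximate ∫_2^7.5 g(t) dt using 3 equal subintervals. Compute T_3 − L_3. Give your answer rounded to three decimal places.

27.729

T_3 ≈ 20.03935.
L_3 ≈ -7.68981.
T_3 − L_3 ≈ 27.729.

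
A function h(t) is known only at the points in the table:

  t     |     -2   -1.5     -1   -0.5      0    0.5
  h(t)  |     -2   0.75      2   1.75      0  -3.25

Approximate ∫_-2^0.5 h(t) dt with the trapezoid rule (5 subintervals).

0.9375

Δt = 0.5.
T_5 = (0.5/2)·[(-2) + 2·0.75 + 2·2 + 2·1.75 + 2·0 + (-3.25)] = 0.9375.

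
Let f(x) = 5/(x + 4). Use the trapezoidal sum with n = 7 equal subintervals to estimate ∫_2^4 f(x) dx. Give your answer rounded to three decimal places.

Δx = (4 − 2)/7 = 2/7.
f(2) = 5/6, f(16/7) = 35/44, f(18/7) = 35/46, f(20/7) = 35/48, f(22/7) = 0.7, f(24/7) = 35/52, f(26/7) = 35/54, f(4) = 0.625.
T_7 = (Δx/2)·[f(x_0) + 2f(x_1) + ... + 2f(x_{6}) + f(x_7)].
Sum ≈ 1.439.

1.439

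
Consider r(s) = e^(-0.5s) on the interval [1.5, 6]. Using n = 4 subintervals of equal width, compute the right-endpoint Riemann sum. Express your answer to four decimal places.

Δs = (6 − 1.5)/4 = 1.125.
Right endpoints: 2.625, 3.75, 4.875, 6.
r(2.625) ≈ 0.2691, r(3.75) ≈ 0.1534, r(4.875) ≈ 0.0874, r(6) ≈ 0.0498.
Sum = Δs · [r(2.625) + r(3.75) + r(4.875) + r(6)].
Sum ≈ 0.6296.

0.6296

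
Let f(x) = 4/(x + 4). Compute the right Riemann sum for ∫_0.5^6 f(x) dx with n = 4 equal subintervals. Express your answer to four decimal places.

2.8825

Δx = (6 − 0.5)/4 = 1.375.
Right endpoints: 1.875, 3.25, 4.625, 6.
f(1.875) = 32/47, f(3.25) = 16/29, f(4.625) = 32/69, f(6) = 0.4.
Sum = Δx · [f(1.875) + f(3.25) + f(4.625) + f(6)].
Sum ≈ 2.8825.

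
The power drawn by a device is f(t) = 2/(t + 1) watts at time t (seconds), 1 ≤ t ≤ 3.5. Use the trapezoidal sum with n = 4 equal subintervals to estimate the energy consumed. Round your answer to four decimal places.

1.6348

Δt = (3.5 − 1)/4 = 0.625.
f(1) = 1, f(1.625) = 16/21, f(2.25) = 8/13, f(2.875) = 16/31, f(3.5) = 4/9.
T_4 = (Δt/2)·[f(t_0) + 2f(t_1) + 2f(t_2) + 2f(t_3) + f(t_4)].
Sum ≈ 1.6348.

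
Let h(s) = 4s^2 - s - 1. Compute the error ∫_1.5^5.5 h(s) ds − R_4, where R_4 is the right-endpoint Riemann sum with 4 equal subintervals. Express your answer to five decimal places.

-56.66667

Exact integral: ∫_1.5^5.5 h(s) ds ≈ 199.3333333.
R_4 = 256.
Error ≈ 199.3333333 − 256 ≈ -56.66667.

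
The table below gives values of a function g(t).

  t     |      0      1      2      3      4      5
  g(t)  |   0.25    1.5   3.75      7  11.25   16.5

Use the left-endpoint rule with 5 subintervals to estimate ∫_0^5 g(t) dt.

Δt = 1.
Sum = 1·[0.25 + 1.5 + 3.75 + 7 + 11.25] = 23.75.

23.75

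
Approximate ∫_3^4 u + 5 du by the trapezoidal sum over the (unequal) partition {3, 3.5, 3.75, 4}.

Subinterval widths: 0.5, 0.25, 0.25.
f(3) = 8, f(3.5) = 8.5, f(3.75) = 8.75, f(4) = 9.
On each subinterval the trapezoid contributes (Δu_i/2)·[f(u_{i-1}) + f(u_i)].
Sum = 8.5.

8.5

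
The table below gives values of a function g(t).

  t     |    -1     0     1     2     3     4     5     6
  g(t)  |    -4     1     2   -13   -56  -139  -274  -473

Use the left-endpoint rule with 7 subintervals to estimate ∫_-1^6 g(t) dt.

Δt = 1.
Sum = 1·[(-4) + 1 + 2 + (-13) + (-56) + (-139) + (-274)] = -483.

-483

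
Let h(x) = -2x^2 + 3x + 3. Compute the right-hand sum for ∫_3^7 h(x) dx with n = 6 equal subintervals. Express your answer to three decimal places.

Δx = (7 − 3)/6 = 2/3.
Right endpoints: 11/3, 13/3, 5, 17/3, 19/3, 7.
h(11/3) = -116/9, h(13/3) = -194/9, h(5) = -32, h(17/3) = -398/9, h(19/3) = -524/9, h(7) = -74.
Sum = Δx · [h(11/3) + h(13/3) + h(5) + ...].
Sum ≈ -161.926.

-161.926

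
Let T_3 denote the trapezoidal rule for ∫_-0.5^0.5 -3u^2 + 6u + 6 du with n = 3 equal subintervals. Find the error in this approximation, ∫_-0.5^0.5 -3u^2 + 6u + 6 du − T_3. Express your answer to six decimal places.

Exact integral: ∫_-0.5^0.5 f(u) du = 5.75.
T_3 ≈ 5.69444444.
Error ≈ 5.75 − 5.69444444 ≈ 0.055556.

0.055556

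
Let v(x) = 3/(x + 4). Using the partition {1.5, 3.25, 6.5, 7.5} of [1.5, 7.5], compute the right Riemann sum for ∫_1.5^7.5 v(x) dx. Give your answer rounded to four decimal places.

1.9136

Subinterval widths: 1.75, 3.25, 1.
Right endpoints: 3.25, 6.5, 7.5.
v(3.25) = 12/29, v(6.5) = 2/7, v(7.5) = 6/23.
Sum = Σ Δx_i · v(x_i).
Sum ≈ 1.9136.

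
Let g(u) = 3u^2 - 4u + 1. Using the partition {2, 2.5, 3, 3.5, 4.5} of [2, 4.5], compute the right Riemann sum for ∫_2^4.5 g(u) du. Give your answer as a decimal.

68.5

Subinterval widths: 0.5, 0.5, 0.5, 1.
Right endpoints: 2.5, 3, 3.5, 4.5.
g(2.5) = 9.75, g(3) = 16, g(3.5) = 23.75, g(4.5) = 43.75.
Sum = Σ Δu_i · g(u_i).
Sum = 68.5.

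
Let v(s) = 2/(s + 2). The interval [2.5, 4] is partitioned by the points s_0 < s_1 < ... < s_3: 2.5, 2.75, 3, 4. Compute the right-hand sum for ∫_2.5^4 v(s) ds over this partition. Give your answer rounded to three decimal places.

Subinterval widths: 0.25, 0.25, 1.
Right endpoints: 2.75, 3, 4.
v(2.75) = 8/19, v(3) = 0.4, v(4) = 1/3.
Sum = Σ Δs_i · v(s_i).
Sum ≈ 0.539.

0.539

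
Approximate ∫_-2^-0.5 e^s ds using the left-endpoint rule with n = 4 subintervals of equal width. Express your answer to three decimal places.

0.388

Δs = (-0.5 − (-2))/4 = 0.375.
Left endpoints: -2, -1.625, -1.25, -0.875.
f(-2) ≈ 0.135, f(-1.625) ≈ 0.197, f(-1.25) ≈ 0.287, f(-0.875) ≈ 0.417.
Sum = Δs · [f(-2) + f(-1.625) + f(-1.25) + f(-0.875)].
Sum ≈ 0.388.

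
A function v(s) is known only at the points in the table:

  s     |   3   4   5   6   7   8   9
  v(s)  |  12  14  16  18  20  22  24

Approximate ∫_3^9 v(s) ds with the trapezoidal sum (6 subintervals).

Δs = 1.
T_6 = (1/2)·[12 + 2·14 + 2·16 + 2·18 + 2·20 + 2·22 + 24] = 108.

108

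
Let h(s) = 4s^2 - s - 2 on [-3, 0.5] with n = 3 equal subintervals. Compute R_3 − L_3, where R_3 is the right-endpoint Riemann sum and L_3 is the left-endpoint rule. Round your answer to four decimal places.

R_3 ≈ 14.259259.
L_3 ≈ 59.175926.
R_3 − L_3 ≈ -44.9167.

-44.9167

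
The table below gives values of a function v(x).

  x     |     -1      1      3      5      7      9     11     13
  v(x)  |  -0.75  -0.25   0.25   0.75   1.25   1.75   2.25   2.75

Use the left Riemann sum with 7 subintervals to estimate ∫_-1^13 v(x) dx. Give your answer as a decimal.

10.5

Δx = 2.
Sum = 2·[(-0.75) + (-0.25) + 0.25 + 0.75 + 1.25 + 1.75 + 2.25] = 10.5.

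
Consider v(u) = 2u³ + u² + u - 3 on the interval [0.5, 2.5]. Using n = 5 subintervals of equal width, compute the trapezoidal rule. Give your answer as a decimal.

22.2

Δu = (2.5 − 0.5)/5 = 0.4.
v(0.5) = -2, v(0.9) = 0.168, v(1.3) = 4.384, v(1.7) = 11.416, v(2.1) = 22.032, v(2.5) = 37.
T_5 = (Δu/2)·[v(u_0) + 2v(u_1) + ... + 2v(u_{4}) + v(u_5)].
Sum = 22.2.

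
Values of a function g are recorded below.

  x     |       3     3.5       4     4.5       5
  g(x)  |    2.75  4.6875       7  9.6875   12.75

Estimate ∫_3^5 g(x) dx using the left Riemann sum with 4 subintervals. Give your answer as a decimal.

Δx = 0.5.
Sum = 0.5·[2.75 + 4.6875 + 7 + 9.6875] = 12.0625.

12.0625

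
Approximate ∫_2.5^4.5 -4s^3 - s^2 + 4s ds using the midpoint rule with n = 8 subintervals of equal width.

-367.71875

Δs = (4.5 − 2.5)/8 = 0.25.
Midpoints: 2.625, 2.875, 3.125, 3.375, 3.625, 3.875, 4.125, 4.375.
f(2.625) = -68.7421875, f(2.875) = -91.8203125, f(3.125) = -119.3359375, f(3.375) = -151.6640625, f(3.625) = -189.1796875, f(3.875) = -232.2578125, f(4.125) = -281.2734375, f(4.375) = -336.6015625.
Sum = Δs · [f(2.625) + f(2.875) + f(3.125) + ...].
Sum = -367.71875.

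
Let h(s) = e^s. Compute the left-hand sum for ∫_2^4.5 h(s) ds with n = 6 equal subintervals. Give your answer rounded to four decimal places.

66.6059

Δs = (4.5 − 2)/6 = 5/12.
Left endpoints: 2, 29/12, 17/6, 3.25, 11/3, 49/12.
h(2) ≈ 7.3891, h(29/12) ≈ 11.2084, h(17/6) ≈ 17.0020, h(3.25) ≈ 25.7903, h(11/3) ≈ 39.1213, h(49/12) ≈ 59.3430.
Sum = Δs · [h(2) + h(29/12) + h(17/6) + ...].
Sum ≈ 66.6059.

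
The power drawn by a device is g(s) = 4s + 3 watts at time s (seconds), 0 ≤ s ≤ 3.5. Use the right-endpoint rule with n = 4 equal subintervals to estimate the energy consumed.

Δs = (3.5 − 0)/4 = 0.875.
Right endpoints: 0.875, 1.75, 2.625, 3.5.
g(0.875) = 6.5, g(1.75) = 10, g(2.625) = 13.5, g(3.5) = 17.
Sum = Δs · [g(0.875) + g(1.75) + g(2.625) + g(3.5)].
Sum = 41.125.

41.125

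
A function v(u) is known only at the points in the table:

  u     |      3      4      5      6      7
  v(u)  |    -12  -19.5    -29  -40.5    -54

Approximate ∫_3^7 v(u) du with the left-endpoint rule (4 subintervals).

Δu = 1.
Sum = 1·[(-12) + (-19.5) + (-29) + (-40.5)] = -101.

-101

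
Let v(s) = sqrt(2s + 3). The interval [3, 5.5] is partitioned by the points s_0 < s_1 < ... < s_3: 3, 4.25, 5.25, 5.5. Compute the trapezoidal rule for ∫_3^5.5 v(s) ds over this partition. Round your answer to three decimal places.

Subinterval widths: 1.25, 1, 0.25.
v(3) ≈ 3.000, v(4.25) ≈ 3.391, v(5.25) ≈ 3.674, v(5.5) ≈ 3.742.
On each subinterval the trapezoid contributes (Δs_i/2)·[v(s_{i-1}) + v(s_i)].
Sum ≈ 8.454.

8.454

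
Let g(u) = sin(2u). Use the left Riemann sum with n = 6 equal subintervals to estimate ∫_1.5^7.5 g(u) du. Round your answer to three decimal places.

Δu = (7.5 − 1.5)/6 = 1.
Left endpoints: 1.5, 2.5, 3.5, 4.5, 5.5, 6.5.
g(1.5) ≈ 0.141, g(2.5) ≈ -0.959, g(3.5) ≈ 0.657, g(4.5) ≈ 0.412, g(5.5) ≈ -1.000, g(6.5) ≈ 0.420.
Sum = Δu · [g(1.5) + g(2.5) + g(3.5) + ...].
Sum ≈ -0.329.

-0.329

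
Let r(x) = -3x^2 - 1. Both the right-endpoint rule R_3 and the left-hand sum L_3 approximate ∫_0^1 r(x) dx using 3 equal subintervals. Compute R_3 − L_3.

R_3 ≈ -2.555556.
L_3 ≈ -1.555556.
R_3 − L_3 = -1.

-1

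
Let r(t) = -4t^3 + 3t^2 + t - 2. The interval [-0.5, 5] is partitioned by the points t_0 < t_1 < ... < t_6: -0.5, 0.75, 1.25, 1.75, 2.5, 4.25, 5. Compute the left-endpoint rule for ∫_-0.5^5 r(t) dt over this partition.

-277.15625

Subinterval widths: 1.25, 0.5, 0.5, 0.75, 1.75, 0.75.
Left endpoints: -0.5, 0.75, 1.25, 1.75, 2.5, 4.25.
r(-0.5) = -1.25, r(0.75) = -1.25, r(1.25) = -3.875, r(1.75) = -12.5, r(2.5) = -43.25, r(4.25) = -250.625.
Sum = Σ Δt_i · r(t_i).
Sum = -277.15625.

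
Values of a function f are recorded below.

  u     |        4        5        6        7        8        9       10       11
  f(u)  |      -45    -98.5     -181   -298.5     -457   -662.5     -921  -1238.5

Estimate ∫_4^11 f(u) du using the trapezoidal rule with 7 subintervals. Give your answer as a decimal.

Δu = 1.
T_7 = (1/2)·[(-45) + 2·(-98.5) + 2·(-181) + 2·(-298.5) + 2·(-457) + 2·(-662.5) + 2·(-921) + (-1238.5)] = -3260.25.

-3260.25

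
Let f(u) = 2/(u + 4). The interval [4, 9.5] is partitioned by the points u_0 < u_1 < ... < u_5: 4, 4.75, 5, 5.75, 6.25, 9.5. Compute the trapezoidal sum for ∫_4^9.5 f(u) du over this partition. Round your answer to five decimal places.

1.05395

Subinterval widths: 0.75, 0.25, 0.75, 0.5, 3.25.
f(4) = 0.25, f(4.75) = 8/35, f(5) = 2/9, f(5.75) = 8/39, f(6.25) = 8/41, f(9.5) = 4/27.
On each subinterval the trapezoid contributes (Δu_i/2)·[f(u_{i-1}) + f(u_i)].
Sum ≈ 1.05395.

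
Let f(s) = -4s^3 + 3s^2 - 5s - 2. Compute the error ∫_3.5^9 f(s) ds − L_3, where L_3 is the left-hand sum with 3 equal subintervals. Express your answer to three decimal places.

-2130.104

Exact integral: ∫_3.5^9 f(s) ds = -5907.6875.
L_3 ≈ -3777.58333.
Error ≈ -5907.6875 − (-3777.58333) ≈ -2130.104.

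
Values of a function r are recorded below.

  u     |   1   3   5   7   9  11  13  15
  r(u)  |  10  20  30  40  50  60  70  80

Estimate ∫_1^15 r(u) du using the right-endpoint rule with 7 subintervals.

Δu = 2.
Sum = 2·[20 + 30 + 40 + 50 + 60 + 70 + 80] = 700.

700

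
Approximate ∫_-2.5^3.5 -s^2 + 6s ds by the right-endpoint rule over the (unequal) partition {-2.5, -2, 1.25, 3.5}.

30.984375

Subinterval widths: 0.5, 3.25, 2.25.
Right endpoints: -2, 1.25, 3.5.
f(-2) = -16, f(1.25) = 5.9375, f(3.5) = 8.75.
Sum = Σ Δs_i · f(s_i).
Sum = 30.984375.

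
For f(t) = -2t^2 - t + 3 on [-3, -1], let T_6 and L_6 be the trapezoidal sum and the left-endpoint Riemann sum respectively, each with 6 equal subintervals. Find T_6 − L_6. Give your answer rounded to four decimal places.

T_6 ≈ -7.407407.
L_6 ≈ -9.740741.
T_6 − L_6 ≈ 2.3333.

2.3333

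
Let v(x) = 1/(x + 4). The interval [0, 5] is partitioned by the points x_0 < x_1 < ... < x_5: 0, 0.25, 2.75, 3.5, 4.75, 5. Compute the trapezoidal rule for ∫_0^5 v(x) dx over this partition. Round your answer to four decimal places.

0.8285

Subinterval widths: 0.25, 2.5, 0.75, 1.25, 0.25.
v(0) = 0.25, v(0.25) = 4/17, v(2.75) = 4/27, v(3.5) = 2/15, v(4.75) = 4/35, v(5) = 1/9.
On each subinterval the trapezoid contributes (Δx_i/2)·[v(x_{i-1}) + v(x_i)].
Sum ≈ 0.8285.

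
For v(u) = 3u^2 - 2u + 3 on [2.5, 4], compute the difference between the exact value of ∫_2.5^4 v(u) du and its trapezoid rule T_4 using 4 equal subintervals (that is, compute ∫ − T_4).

-0.10546875

Exact integral: ∫_2.5^4 v(u) du = 43.125.
T_4 = 43.23046875.
Error = 43.125 − 43.23046875 = -0.10546875.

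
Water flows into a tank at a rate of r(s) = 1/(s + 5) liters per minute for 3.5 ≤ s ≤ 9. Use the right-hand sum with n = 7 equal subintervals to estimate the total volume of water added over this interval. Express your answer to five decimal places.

Δs = (9 − 3.5)/7 = 11/14.
Right endpoints: 30/7, 71/14, 41/7, 93/14, 52/7, 115/14, 9.
r(30/7) = 7/65, r(71/14) = 14/141, r(41/7) = 7/76, r(93/14) = 14/163, r(52/7) = 7/87, r(115/14) = 14/185, r(9) = 1/14.
Sum = Δs · [r(30/7) + r(71/14) + r(41/7) + ...].
Sum ≈ 0.48128.

0.48128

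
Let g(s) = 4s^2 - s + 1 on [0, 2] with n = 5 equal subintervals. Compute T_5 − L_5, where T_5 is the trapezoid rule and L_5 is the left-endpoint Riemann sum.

2.8

T_5 = 10.88.
L_5 = 8.08.
T_5 − L_5 = 2.8.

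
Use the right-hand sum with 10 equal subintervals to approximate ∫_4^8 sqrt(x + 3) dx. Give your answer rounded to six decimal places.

12.108741

Δx = (8 − 4)/10 = 0.4.
Right endpoints: 4.4, 4.8, 5.2, 5.6, 6, 6.4, 6.8, 7.2, 7.6, 8.
f(4.4) ≈ 2.720294, f(4.8) ≈ 2.792848, f(5.2) ≈ 2.863564, f(5.6) ≈ 2.932576, f(6) ≈ 3.000000, f(6.4) ≈ 3.065942, f(6.8) ≈ 3.130495, f(7.2) ≈ 3.193744, f(7.6) ≈ 3.255764, f(8) ≈ 3.316625.
Sum = Δx · [f(4.4) + f(4.8) + f(5.2) + ...].
Sum ≈ 12.108741.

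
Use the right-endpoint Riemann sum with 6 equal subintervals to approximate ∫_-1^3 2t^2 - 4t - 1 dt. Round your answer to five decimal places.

-0.74074

Δt = (3 − (-1))/6 = 2/3.
Right endpoints: -1/3, 1/3, 1, 5/3, 7/3, 3.
f(-1/3) = 5/9, f(1/3) = -19/9, f(1) = -3, f(5/3) = -19/9, f(7/3) = 5/9, f(3) = 5.
Sum = Δt · [f(-1/3) + f(1/3) + f(1) + ...].
Sum ≈ -0.74074.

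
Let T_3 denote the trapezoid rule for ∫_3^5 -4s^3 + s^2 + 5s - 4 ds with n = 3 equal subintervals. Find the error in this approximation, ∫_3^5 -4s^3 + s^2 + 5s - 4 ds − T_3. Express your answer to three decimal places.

6.963

Exact integral: ∫_3^5 f(s) ds ≈ -479.33333.
T_3 ≈ -486.29630.
Error ≈ -479.33333 − (-486.29630) ≈ 6.963.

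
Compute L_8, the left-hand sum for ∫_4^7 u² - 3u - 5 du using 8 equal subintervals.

Δu = (7 − 4)/8 = 0.375.
Left endpoints: 4, 4.375, 4.75, 5.125, 5.5, 5.875, 6.25, 6.625.
f(4) = -1, f(4.375) = 1.015625, f(4.75) = 3.3125, f(5.125) = 5.890625, f(5.5) = 8.75, f(5.875) = 11.890625, f(6.25) = 15.3125, f(6.625) = 19.015625.
Sum = Δu · [f(4) + f(4.375) + f(4.75) + ...].
Sum = 24.0703125.

24.0703125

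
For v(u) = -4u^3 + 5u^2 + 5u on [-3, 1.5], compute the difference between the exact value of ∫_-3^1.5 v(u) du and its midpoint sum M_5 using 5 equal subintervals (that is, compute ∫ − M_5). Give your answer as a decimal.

4.2525

Exact integral: ∫_-3^1.5 v(u) du = 109.6875.
M_5 = 105.435.
Error = 109.6875 − 105.435 = 4.2525.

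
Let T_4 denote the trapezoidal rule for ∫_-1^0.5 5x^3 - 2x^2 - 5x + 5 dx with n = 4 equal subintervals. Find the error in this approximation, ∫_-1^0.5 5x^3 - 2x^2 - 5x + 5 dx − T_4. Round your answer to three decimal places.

Exact integral: ∫_-1^0.5 f(x) dx = 7.453125.
T_4 ≈ 7.25098.
Error ≈ 7.453125 − 7.25098 ≈ 0.202.

0.202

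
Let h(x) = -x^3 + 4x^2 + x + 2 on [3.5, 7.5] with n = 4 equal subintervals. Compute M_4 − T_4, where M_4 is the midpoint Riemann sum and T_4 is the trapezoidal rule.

M_4 = -214.
T_4 = -226.5.
M_4 − T_4 = 12.5.

12.5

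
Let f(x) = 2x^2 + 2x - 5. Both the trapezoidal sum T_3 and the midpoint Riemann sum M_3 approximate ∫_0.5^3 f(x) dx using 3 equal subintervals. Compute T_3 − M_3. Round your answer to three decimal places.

T_3 ≈ 14.74537.
M_3 ≈ 13.87731.
T_3 − M_3 ≈ 0.868.

0.868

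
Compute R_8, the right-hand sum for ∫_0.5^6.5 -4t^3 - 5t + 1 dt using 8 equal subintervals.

-2330.625

Δt = (6.5 − 0.5)/8 = 0.75.
Right endpoints: 1.25, 2, 2.75, 3.5, 4.25, 5, 5.75, 6.5.
f(1.25) = -13.0625, f(2) = -41, f(2.75) = -95.9375, f(3.5) = -188, f(4.25) = -327.3125, f(5) = -524, f(5.75) = -788.1875, f(6.5) = -1130.
Sum = Δt · [f(1.25) + f(2) + f(2.75) + ...].
Sum = -2330.625.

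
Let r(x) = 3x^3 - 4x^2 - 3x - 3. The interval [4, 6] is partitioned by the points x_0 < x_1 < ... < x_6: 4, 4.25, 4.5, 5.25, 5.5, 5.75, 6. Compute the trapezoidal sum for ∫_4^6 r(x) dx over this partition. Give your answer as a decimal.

Subinterval widths: 0.25, 0.25, 0.75, 0.25, 0.25, 0.25.
r(4) = 113, r(4.25) = 142.296875, r(4.5) = 175.875, r(5.25) = 305.109375, r(5.5) = 358.625, r(5.75) = 417.828125, r(6) = 483.
On each subinterval the trapezoid contributes (Δx_i/2)·[r(x_{i-1}) + r(x_i)].
Sum = 544.6796875.

544.6796875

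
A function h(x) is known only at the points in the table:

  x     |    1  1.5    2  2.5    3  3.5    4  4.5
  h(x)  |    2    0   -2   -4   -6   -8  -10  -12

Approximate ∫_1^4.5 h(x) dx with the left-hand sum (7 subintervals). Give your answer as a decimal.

-14

Δx = 0.5.
Sum = 0.5·[2 + 0 + (-2) + (-4) + (-6) + (-8) + (-10)] = -14.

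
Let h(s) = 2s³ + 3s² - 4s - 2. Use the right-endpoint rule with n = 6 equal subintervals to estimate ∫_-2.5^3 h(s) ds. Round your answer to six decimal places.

Δs = (3 − (-2.5))/6 = 11/12.
Right endpoints: -19/12, -2/3, 0.25, 7/6, 25/12, 3.
h(-19/12) = 3383/864, h(-2/3) = 38/27, h(0.25) = -2.78125, h(7/6) = 16/27, h(25/12) = 17947/864, h(3) = 67.
Sum = Δs · [h(-19/12) + h(-2/3) + h(0.25) + ...].
Sum ≈ 83.330729.

83.330729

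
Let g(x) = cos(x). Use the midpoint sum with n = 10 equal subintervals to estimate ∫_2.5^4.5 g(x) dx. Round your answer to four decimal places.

Δx = (4.5 − 2.5)/10 = 0.2.
Midpoints: 2.6, 2.8, 3, 3.2, 3.4, 3.6, 3.8, 4, 4.2, 4.4.
g(2.6) ≈ -0.8569, g(2.8) ≈ -0.9422, g(3) ≈ -0.9900, g(3.2) ≈ -0.9983, g(3.4) ≈ -0.9668, g(3.6) ≈ -0.8968, g(3.8) ≈ -0.7910, g(4) ≈ -0.6536, g(4.2) ≈ -0.4903, g(4.4) ≈ -0.3073.
Sum = Δx · [g(2.6) + g(2.8) + g(3) + ...].
Sum ≈ -1.5786.

-1.5786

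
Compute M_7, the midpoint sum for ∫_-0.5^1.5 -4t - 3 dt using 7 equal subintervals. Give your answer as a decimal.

-10

Δt = (1.5 − (-0.5))/7 = 2/7.
Midpoints: -5/14, -1/14, 3/14, 0.5, 11/14, 15/14, 19/14.
f(-5/14) = -11/7, f(-1/14) = -19/7, f(3/14) = -27/7, f(0.5) = -5, f(11/14) = -43/7, f(15/14) = -51/7, f(19/14) = -59/7.
Sum = Δt · [f(-5/14) + f(-1/14) + f(3/14) + ...].
Sum = -10.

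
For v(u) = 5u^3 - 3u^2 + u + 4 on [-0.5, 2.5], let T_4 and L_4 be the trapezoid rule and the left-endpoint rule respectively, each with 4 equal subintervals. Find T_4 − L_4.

T_4 = 51.375.
L_4 = 27.46875.
T_4 − L_4 = 23.90625.

23.90625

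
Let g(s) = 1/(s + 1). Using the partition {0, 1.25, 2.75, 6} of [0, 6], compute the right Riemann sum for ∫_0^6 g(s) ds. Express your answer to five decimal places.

Subinterval widths: 1.25, 1.5, 3.25.
Right endpoints: 1.25, 2.75, 6.
g(1.25) = 4/9, g(2.75) = 4/15, g(6) = 1/7.
Sum = Σ Δs_i · g(s_i).
Sum ≈ 1.41984.

1.41984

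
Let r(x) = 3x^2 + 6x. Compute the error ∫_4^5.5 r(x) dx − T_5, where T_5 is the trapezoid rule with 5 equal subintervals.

-0.0675

Exact integral: ∫_4^5.5 r(x) dx = 145.125.
T_5 = 145.1925.
Error = 145.125 − 145.1925 = -0.0675.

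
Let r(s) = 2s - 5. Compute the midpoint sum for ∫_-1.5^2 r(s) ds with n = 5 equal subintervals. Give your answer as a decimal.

-15.75

Δs = (2 − (-1.5))/5 = 0.7.
Midpoints: -1.15, -0.45, 0.25, 0.95, 1.65.
r(-1.15) = -7.3, r(-0.45) = -5.9, r(0.25) = -4.5, r(0.95) = -3.1, r(1.65) = -1.7.
Sum = Δs · [r(-1.15) + r(-0.45) + r(0.25) + r(0.95) + r(1.65)].
Sum = -15.75.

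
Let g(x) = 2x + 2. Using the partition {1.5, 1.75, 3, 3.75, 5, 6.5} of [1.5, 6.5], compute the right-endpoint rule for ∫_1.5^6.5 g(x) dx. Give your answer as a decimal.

Subinterval widths: 0.25, 1.25, 0.75, 1.25, 1.5.
Right endpoints: 1.75, 3, 3.75, 5, 6.5.
g(1.75) = 5.5, g(3) = 8, g(3.75) = 9.5, g(5) = 12, g(6.5) = 15.
Sum = Σ Δx_i · g(x_i).
Sum = 56.

56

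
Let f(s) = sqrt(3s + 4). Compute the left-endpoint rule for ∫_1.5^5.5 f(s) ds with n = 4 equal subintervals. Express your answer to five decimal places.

Δs = (5.5 − 1.5)/4 = 1.
Left endpoints: 1.5, 2.5, 3.5, 4.5.
f(1.5) ≈ 2.91548, f(2.5) ≈ 3.39116, f(3.5) ≈ 3.80789, f(4.5) ≈ 4.18330.
Sum = Δs · [f(1.5) + f(2.5) + f(3.5) + f(4.5)].
Sum ≈ 14.29783.

14.29783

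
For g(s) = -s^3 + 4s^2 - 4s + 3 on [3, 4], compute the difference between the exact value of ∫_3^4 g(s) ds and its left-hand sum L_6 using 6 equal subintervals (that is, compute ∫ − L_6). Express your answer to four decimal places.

Exact integral: ∫_3^4 g(s) ds ≈ -5.416667.
L_6 ≈ -4.363426.
Error ≈ -5.416667 − (-4.363426) ≈ -1.0532.

-1.0532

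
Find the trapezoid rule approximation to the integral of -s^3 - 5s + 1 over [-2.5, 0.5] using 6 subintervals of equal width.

28.125

Δs = (0.5 − (-2.5))/6 = 0.5.
f(-2.5) = 29.125, f(-2) = 19, f(-1.5) = 11.875, f(-1) = 7, f(-0.5) = 3.625, f(0) = 1, f(0.5) = -1.625.
T_6 = (Δs/2)·[f(s_0) + 2f(s_1) + ... + 2f(s_{5}) + f(s_6)].
Sum = 28.125.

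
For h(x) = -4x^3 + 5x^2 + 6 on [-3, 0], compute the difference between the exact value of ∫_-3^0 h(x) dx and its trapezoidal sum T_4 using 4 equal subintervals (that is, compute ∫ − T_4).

Exact integral: ∫_-3^0 h(x) dx = 144.
T_4 = 150.46875.
Error = 144 − 150.46875 = -6.46875.

-6.46875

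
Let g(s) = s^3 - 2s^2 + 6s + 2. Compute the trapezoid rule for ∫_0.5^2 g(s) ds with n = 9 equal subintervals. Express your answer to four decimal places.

12.9965

Δs = (2 − 0.5)/9 = 1/6.
g(0.5) = 4.625, g(2/3) = 146/27, g(5/6) = 1337/216, g(1) = 7, g(7/6) = 1699/216, g(4/3) = 238/27, g(1.5) = 9.875, g(5/3) = 299/27, g(11/6) = 2687/216, g(2) = 14.
T_9 = (Δs/2)·[g(s_0) + 2g(s_1) + ... + 2g(s_{8}) + g(s_9)].
Sum ≈ 12.9965.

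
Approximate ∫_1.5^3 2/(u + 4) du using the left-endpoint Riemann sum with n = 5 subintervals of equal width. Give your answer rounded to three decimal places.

0.494

Δu = (3 − 1.5)/5 = 0.3.
Left endpoints: 1.5, 1.8, 2.1, 2.4, 2.7.
f(1.5) = 4/11, f(1.8) = 10/29, f(2.1) = 20/61, f(2.4) = 0.3125, f(2.7) = 20/67.
Sum = Δu · [f(1.5) + f(1.8) + f(2.1) + f(2.4) + f(2.7)].
Sum ≈ 0.494.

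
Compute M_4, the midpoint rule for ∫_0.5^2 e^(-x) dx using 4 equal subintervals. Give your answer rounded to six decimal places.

0.468446

Δx = (2 − 0.5)/4 = 0.375.
Midpoints: 0.6875, 1.0625, 1.4375, 1.8125.
f(0.6875) ≈ 0.502832, f(1.0625) ≈ 0.345591, f(1.4375) ≈ 0.237521, f(1.8125) ≈ 0.163246.
Sum = Δx · [f(0.6875) + f(1.0625) + f(1.4375) + f(1.8125)].
Sum ≈ 0.468446.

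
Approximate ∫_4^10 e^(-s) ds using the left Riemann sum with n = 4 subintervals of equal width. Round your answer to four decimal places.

0.0353

Δs = (10 − 4)/4 = 1.5.
Left endpoints: 4, 5.5, 7, 8.5.
f(4) ≈ 0.0183, f(5.5) ≈ 0.0041, f(7) ≈ 0.0009, f(8.5) ≈ 0.0002.
Sum = Δs · [f(4) + f(5.5) + f(7) + f(8.5)].
Sum ≈ 0.0353.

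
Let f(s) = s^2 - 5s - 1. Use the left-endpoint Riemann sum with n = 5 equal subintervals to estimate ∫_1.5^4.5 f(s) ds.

-19.47

Δs = (4.5 − 1.5)/5 = 0.6.
Left endpoints: 1.5, 2.1, 2.7, 3.3, 3.9.
f(1.5) = -6.25, f(2.1) = -7.09, f(2.7) = -7.21, f(3.3) = -6.61, f(3.9) = -5.29.
Sum = Δs · [f(1.5) + f(2.1) + f(2.7) + f(3.3) + f(3.9)].
Sum = -19.47.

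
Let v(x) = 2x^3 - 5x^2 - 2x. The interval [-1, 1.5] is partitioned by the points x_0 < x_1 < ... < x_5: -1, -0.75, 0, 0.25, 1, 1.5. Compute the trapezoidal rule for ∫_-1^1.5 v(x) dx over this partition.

Subinterval widths: 0.25, 0.75, 0.25, 0.75, 0.5.
v(-1) = -5, v(-0.75) = -2.15625, v(0) = 0, v(0.25) = -0.78125, v(1) = -5, v(1.5) = -7.5.
On each subinterval the trapezoid contributes (Δx_i/2)·[v(x_{i-1}) + v(x_i)].
Sum = -7.09375.

-7.09375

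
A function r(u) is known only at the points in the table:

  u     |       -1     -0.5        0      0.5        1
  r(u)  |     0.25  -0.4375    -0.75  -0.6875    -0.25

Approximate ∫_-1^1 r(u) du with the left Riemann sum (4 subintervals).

Δu = 0.5.
Sum = 0.5·[0.25 + (-0.4375) + (-0.75) + (-0.6875)] = -0.8125.

-0.8125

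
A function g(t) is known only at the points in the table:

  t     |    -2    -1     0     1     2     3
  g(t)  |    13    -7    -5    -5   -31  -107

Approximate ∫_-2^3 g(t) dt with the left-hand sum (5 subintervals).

-35

Δt = 1.
Sum = 1·[13 + (-7) + (-5) + (-5) + (-31)] = -35.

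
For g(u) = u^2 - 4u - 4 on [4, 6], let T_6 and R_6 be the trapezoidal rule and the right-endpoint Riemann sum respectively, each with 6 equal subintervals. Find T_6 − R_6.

-2

T_6 ≈ 2.703704.
R_6 ≈ 4.703704.
T_6 − R_6 = -2.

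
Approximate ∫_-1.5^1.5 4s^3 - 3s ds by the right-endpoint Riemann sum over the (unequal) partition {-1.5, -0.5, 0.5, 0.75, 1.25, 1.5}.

4.140625

Subinterval widths: 1, 1, 0.25, 0.5, 0.25.
Right endpoints: -0.5, 0.5, 0.75, 1.25, 1.5.
f(-0.5) = 1, f(0.5) = -1, f(0.75) = -0.5625, f(1.25) = 4.0625, f(1.5) = 9.
Sum = Σ Δs_i · f(s_i).
Sum = 4.140625.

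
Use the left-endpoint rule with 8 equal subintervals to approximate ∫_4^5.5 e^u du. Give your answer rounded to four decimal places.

172.8291

Δu = (5.5 − 4)/8 = 0.1875.
Left endpoints: 4, 4.1875, 4.375, 4.5625, 4.75, 4.9375, 5.125, 5.3125.
f(4) ≈ 54.5982, f(4.1875) ≈ 65.8579, f(4.375) ≈ 79.4398, f(4.5625) ≈ 95.8227, f(4.75) ≈ 115.5843, f(4.9375) ≈ 139.4213, f(5.125) ≈ 168.1741, f(5.3125) ≈ 202.8567.
Sum = Δu · [f(4) + f(4.1875) + f(4.375) + ...].
Sum ≈ 172.8291.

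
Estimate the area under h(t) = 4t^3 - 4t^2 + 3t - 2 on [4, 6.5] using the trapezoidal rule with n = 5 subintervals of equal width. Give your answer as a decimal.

Δt = (6.5 − 4)/5 = 0.5.
h(4) = 202, h(4.5) = 295, h(5) = 413, h(5.5) = 559, h(6) = 736, h(6.5) = 947.
T_5 = (Δt/2)·[h(t_0) + 2h(t_1) + ... + 2h(t_{4}) + h(t_5)].
Sum = 1288.75.

1288.75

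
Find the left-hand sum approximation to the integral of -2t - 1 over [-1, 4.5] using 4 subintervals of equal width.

-17.1875

Δt = (4.5 − (-1))/4 = 1.375.
Left endpoints: -1, 0.375, 1.75, 3.125.
f(-1) = 1, f(0.375) = -1.75, f(1.75) = -4.5, f(3.125) = -7.25.
Sum = Δt · [f(-1) + f(0.375) + f(1.75) + f(3.125)].
Sum = -17.1875.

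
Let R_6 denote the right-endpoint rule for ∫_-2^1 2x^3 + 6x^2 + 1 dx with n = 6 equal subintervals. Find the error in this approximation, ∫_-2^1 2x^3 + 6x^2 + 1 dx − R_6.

Exact integral: ∫_-2^1 f(x) dx = 13.5.
R_6 = 13.875.
Error = 13.5 − 13.875 = -0.375.

-0.375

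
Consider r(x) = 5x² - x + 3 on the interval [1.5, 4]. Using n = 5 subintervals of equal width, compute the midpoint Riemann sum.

Δx = (4 − 1.5)/5 = 0.5.
Midpoints: 1.75, 2.25, 2.75, 3.25, 3.75.
r(1.75) = 16.5625, r(2.25) = 26.0625, r(2.75) = 38.0625, r(3.25) = 52.5625, r(3.75) = 69.5625.
Sum = Δx · [r(1.75) + r(2.25) + r(2.75) + r(3.25) + r(3.75)].
Sum = 101.40625.

101.40625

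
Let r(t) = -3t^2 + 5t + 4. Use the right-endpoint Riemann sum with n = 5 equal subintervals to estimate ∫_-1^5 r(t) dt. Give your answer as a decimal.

Δt = (5 − (-1))/5 = 1.2.
Right endpoints: 0.2, 1.4, 2.6, 3.8, 5.
r(0.2) = 4.88, r(1.4) = 5.12, r(2.6) = -3.28, r(3.8) = -20.32, r(5) = -46.
Sum = Δt · [r(0.2) + r(1.4) + r(2.6) + r(3.8) + r(5)].
Sum = -71.52.

-71.52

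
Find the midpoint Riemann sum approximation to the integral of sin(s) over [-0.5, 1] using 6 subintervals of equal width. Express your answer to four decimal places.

0.3382

Δs = (1 − (-0.5))/6 = 0.25.
Midpoints: -0.375, -0.125, 0.125, 0.375, 0.625, 0.875.
f(-0.375) ≈ -0.3663, f(-0.125) ≈ -0.1247, f(0.125) ≈ 0.1247, f(0.375) ≈ 0.3663, f(0.625) ≈ 0.5851, f(0.875) ≈ 0.7675.
Sum = Δs · [f(-0.375) + f(-0.125) + f(0.125) + ...].
Sum ≈ 0.3382.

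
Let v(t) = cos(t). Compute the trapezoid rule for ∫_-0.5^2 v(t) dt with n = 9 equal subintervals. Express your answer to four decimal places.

1.3798

Δt = (2 − (-0.5))/9 = 5/18.
v(-0.5) ≈ 0.8776, v(-2/9) ≈ 0.9754, v(1/18) ≈ 0.9985, v(1/3) ≈ 0.9450, v(11/18) ≈ 0.8190, v(8/9) ≈ 0.6303, v(7/6) ≈ 0.3932, v(13/9) ≈ 0.1260, v(31/18) ≈ -0.1508, v(2) ≈ -0.4161.
T_9 = (Δt/2)·[v(t_0) + 2v(t_1) + ... + 2v(t_{8}) + v(t_9)].
Sum ≈ 1.3798.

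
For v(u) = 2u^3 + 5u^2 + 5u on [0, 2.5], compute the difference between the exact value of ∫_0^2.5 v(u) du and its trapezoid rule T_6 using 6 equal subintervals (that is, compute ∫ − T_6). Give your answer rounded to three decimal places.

Exact integral: ∫_0^2.5 v(u) du ≈ 61.19792.
T_6 ≈ 62.10214.
Error ≈ 61.19792 − 62.10214 ≈ -0.904.

-0.904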